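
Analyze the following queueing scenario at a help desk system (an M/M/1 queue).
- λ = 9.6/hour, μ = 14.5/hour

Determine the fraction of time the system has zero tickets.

ρ = λ/μ = 9.6/14.5 = 0.6621
P(0) = 1 - ρ = 1 - 0.6621 = 0.3379
The server is idle 33.79% of the time.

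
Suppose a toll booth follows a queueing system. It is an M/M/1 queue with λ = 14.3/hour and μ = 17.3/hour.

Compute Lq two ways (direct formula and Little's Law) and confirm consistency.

Method 1 (direct): Lq = λ²/(μ(μ-λ)) = 204.49/(17.3 × 3.00) = 3.9401

Method 2 (Little's Law):
W = 1/(μ-λ) = 1/3.00 = 0.33333
Wq = W - 1/μ = 0.33333 - 0.057803 = 0.27553
Lq = λWq = 14.3 × 0.27553 = 3.9401 ✔ (matches Method 1)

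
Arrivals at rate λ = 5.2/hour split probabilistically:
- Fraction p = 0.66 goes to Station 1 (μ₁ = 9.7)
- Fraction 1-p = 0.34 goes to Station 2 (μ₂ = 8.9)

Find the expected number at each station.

Effective rates: λ₁ = 5.2×0.66 = 3.432, λ₂ = 5.2×0.34 = 1.768
Station 1: ρ₁ = 3.432/9.7 = 0.3538, L₁ = ρ₁/(1-ρ₁) = 0.3538/(1-0.3538) = 0.5475
Station 2: ρ₂ = 1.768/8.9 = 0.19865, L₂ = ρ₂/(1-ρ₂) = 0.19865/(1-0.19865) = 0.2479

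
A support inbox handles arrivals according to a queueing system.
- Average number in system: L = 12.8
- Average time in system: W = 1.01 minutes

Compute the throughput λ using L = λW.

Little's Law: L = λW, so λ = L/W
λ = 12.8/1.01 = 12.6733 emails/minute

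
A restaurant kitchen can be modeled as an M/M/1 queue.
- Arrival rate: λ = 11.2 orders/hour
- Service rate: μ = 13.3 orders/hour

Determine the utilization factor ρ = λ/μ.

Server utilization: ρ = λ/μ
ρ = 11.2/13.3 = 0.8421
The server is busy 84.21% of the time.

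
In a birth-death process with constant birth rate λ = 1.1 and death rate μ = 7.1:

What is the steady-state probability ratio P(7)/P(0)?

For constant rates: P(n)/P(0) = (λ/μ)^n
P(7)/P(0) = (1.1/7.1)^7 = 0.15493^7 = 0.000002143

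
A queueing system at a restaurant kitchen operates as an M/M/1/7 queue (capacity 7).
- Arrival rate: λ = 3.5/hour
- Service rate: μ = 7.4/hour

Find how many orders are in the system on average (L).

ρ = λ/μ = 3.5/7.4 = 0.472973
P₀ = (1-ρ)/(1-ρ^(K+1)) = (1-0.472973)/(1-0.472973^8) = 0.52703/0.99750 = 0.5284
P_K = P₀×ρ^K = 0.5284 × 0.472973^7 = 0.5284 × 0.005295 = 0.002798
L = ρ[1 - (K+1)ρ^K + Kρ^(K+1)] / [(1-ρ)(1-ρ^(K+1))]
L = 0.472973 × (1 - 8×0.0052949 + 7×0.0025043) / ((1 - 0.472973) × (1 - 0.0025043)) = 0.8774 orders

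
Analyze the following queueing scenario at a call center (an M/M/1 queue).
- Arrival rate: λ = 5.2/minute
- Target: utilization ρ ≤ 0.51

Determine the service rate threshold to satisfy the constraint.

ρ = λ/μ, so μ = λ/ρ
μ ≥ 5.2/0.51 = 10.1961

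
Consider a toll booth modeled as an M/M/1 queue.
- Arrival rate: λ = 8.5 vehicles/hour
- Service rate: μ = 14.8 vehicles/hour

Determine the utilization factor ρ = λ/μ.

Server utilization: ρ = λ/μ
ρ = 8.5/14.8 = 0.5743
The server is busy 57.43% of the time.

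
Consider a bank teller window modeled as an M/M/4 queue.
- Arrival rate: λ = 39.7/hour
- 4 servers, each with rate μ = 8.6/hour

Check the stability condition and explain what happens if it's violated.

Stability requires ρ = λ/(cμ) < 1
ρ = 39.7/(4 × 8.6) = 39.7/34.40 = 1.1541
Since 1.1541 ≥ 1, the system is UNSTABLE.
Need c > λ/μ = 39.7/8.6 = 4.62.
Minimum servers needed: c = 5.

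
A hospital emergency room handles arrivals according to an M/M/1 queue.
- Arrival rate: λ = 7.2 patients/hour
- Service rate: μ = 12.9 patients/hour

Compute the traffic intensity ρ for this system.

Server utilization: ρ = λ/μ
ρ = 7.2/12.9 = 0.5581
The server is busy 55.81% of the time.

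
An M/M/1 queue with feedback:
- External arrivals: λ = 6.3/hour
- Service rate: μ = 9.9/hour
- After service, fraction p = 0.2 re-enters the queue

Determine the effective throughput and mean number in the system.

Effective arrival rate: λ_eff = λ/(1-p) = 6.3/(1-0.2) = 6.3/0.80 = 7.8750
ρ = λ_eff/μ = 7.8750/9.9 = 0.795455
L = ρ/(1-ρ) = 0.795455/(1-0.795455) = 3.8889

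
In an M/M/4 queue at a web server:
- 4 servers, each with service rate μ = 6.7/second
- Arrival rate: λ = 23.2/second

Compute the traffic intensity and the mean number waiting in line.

Traffic intensity: ρ = λ/(cμ) = 23.2/(4×6.7) = 0.8657
Since ρ = 0.8657 < 1, system is stable.
Offered load a = λ/μ = cρ = 23.2/6.7 = 3.4627
P₀ = [ Σₙ₌₀^3 aⁿ/n! + a^4/(4!(1-ρ)) ]⁻¹
Σ = a^0/0! + a^1/1! + a^2/2! + a^3/3! = 1.0000 + 3.4627 + 5.9951 + 6.9197 = 17.3775
a^4/(4!(1-ρ)) = 143.7649/(24 × 0.1343284) = 44.5937
P₀ = 1/(17.3775 + 44.5937) = 0.01614
Lq = P₀·a^4·ρ / (4!(1-ρ)²) = 0.0161365 × 143.7649 × 0.865672 / (24 × 0.0180441) = 4.6373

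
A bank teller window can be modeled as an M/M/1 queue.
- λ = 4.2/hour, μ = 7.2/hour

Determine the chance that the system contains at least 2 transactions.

ρ = λ/μ = 4.2/7.2 = 0.58333
P(N ≥ n) = ρⁿ
P(N ≥ 2) = 0.58333^2
P(N ≥ 2) = 0.3403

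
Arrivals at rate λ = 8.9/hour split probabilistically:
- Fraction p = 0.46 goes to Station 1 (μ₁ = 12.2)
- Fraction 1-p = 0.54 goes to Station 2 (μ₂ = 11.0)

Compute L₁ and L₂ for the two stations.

Effective rates: λ₁ = 8.9×0.46 = 4.094, λ₂ = 8.9×0.54 = 4.806
Station 1: ρ₁ = 4.094/12.2 = 0.3356, L₁ = ρ₁/(1-ρ₁) = 0.3356/(1-0.3356) = 0.5051
Station 2: ρ₂ = 4.806/11.0 = 0.4369, L₂ = ρ₂/(1-ρ₂) = 0.4369/(1-0.4369) = 0.7759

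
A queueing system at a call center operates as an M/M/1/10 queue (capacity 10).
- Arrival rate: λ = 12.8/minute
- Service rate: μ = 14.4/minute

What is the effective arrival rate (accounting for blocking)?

ρ = λ/μ = 12.8/14.4 = 0.88889
P₀ = (1-ρ)/(1-ρ^(K+1)) = (1-0.88889)/(1-0.88889^11) = 0.1111/0.7263 = 0.1530
P_K = P₀×ρ^K = 0.1530 × 0.88889^10 = 0.1530 × 0.3079 = 0.04711
λ_eff = λ(1-P_K) = 12.8 × (1 - 0.04711) = 12.8 × 0.95289 = 12.1970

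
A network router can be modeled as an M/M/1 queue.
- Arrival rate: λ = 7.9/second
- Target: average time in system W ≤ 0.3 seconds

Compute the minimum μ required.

For M/M/1: W = 1/(μ-λ)
Need W ≤ 0.3, so 1/(μ-λ) ≤ 0.3
μ - λ ≥ 1/0.3 = 3.3333
μ ≥ 7.9 + 3.3333 = 11.2333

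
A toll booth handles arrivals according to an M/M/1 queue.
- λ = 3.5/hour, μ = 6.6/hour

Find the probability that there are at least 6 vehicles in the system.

ρ = λ/μ = 3.5/6.6 = 0.5303
P(N ≥ n) = ρⁿ
P(N ≥ 6) = 0.5303^6
P(N ≥ 6) = 0.02224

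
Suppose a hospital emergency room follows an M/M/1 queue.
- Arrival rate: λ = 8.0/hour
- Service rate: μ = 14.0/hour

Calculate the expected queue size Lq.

ρ = λ/μ = 8.0/14.0 = 0.5714
For M/M/1: Lq = λ²/(μ(μ-λ))
Lq = 64.00/(14.0 × 6.00)
Lq = 0.7619 patients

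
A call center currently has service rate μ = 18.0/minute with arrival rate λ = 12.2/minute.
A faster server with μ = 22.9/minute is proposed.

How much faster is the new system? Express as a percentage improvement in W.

System 1: ρ₁ = 12.2/18.0 = 0.6778, W₁ = 1/(18.0-12.2) = 0.1724
System 2: ρ₂ = 12.2/22.9 = 0.5328, W₂ = 1/(22.9-12.2) = 0.09346
Improvement: (W₁-W₂)/W₁ = (0.1724-0.09346)/0.1724 = 45.79%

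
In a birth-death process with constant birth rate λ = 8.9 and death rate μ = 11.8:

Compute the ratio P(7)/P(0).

For constant rates: P(n)/P(0) = (λ/μ)^n
P(7)/P(0) = (8.9/11.8)^7 = 0.75424^7 = 0.1389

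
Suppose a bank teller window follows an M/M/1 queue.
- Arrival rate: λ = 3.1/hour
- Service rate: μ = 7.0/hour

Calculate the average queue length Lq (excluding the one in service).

ρ = λ/μ = 3.1/7.0 = 0.4429
For M/M/1: Lq = λ²/(μ(μ-λ))
Lq = 9.61/(7.0 × 3.90)
Lq = 0.3520 transactions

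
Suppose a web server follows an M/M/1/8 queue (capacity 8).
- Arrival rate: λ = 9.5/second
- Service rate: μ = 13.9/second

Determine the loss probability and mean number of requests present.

ρ = λ/μ = 9.5/13.9 = 0.68345
P₀ = (1-ρ)/(1-ρ^(K+1)) = (1-0.68345)/(1-0.68345^9) = 0.31655/0.96746 = 0.3272
P_K = P₀×ρ^K = 0.3272 × 0.68345^8 = 0.3272 × 0.04761 = 0.01558
Blocking probability P_8 = 0.01558 (1.56%)
L = ρ[1 - (K+1)ρ^K + Kρ^(K+1)] / [(1-ρ)(1-ρ^(K+1))]
L = 0.68345 × (1 - 9×0.04761 + 8×0.03254) / ((1 - 0.68345) × (1 - 0.03254)) = 1.8564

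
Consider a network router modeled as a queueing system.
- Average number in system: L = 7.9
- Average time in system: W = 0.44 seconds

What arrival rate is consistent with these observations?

Little's Law: L = λW, so λ = L/W
λ = 7.9/0.44 = 17.9545 packets/second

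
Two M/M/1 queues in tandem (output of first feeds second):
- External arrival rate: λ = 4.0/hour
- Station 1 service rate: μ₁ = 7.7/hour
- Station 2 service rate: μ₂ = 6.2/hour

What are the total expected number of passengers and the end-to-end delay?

By Jackson's theorem, each station behaves as independent M/M/1.
Station 1: ρ₁ = 4.0/7.7 = 0.5195, L₁ = ρ₁/(1-ρ₁) = λ/(μ₁-λ) = 4.0/3.70 = 1.0811
Station 2: ρ₂ = 4.0/6.2 = 0.6452, L₂ = ρ₂/(1-ρ₂) = λ/(μ₂-λ) = 4.0/2.20 = 1.8182
Total: L = L₁ + L₂ = 1.0811 + 1.8182 = 2.8993
W = L/λ = 2.8993/4.0 = 0.7248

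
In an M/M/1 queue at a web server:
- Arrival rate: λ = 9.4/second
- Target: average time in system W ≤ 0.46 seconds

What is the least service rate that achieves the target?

For M/M/1: W = 1/(μ-λ)
Need W ≤ 0.46, so 1/(μ-λ) ≤ 0.46
μ - λ ≥ 1/0.46 = 2.1739
μ ≥ 9.4 + 2.1739 = 11.5739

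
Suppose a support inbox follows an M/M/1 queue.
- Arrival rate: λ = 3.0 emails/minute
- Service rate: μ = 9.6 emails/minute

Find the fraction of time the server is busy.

Server utilization: ρ = λ/μ
ρ = 3.0/9.6 = 0.3125
The server is busy 31.25% of the time.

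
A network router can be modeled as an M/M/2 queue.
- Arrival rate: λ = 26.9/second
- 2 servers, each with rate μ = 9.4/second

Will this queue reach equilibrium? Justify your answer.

Stability requires ρ = λ/(cμ) < 1
ρ = 26.9/(2 × 9.4) = 26.9/18.80 = 1.4309
Since 1.4309 ≥ 1, the system is UNSTABLE.
Need c > λ/μ = 26.9/9.4 = 2.86.
Minimum servers needed: c = 3.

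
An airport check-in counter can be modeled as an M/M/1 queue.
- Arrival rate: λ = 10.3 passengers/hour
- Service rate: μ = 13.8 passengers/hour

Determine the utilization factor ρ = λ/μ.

Server utilization: ρ = λ/μ
ρ = 10.3/13.8 = 0.7464
The server is busy 74.64% of the time.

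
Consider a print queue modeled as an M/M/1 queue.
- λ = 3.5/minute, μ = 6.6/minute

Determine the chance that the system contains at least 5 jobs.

ρ = λ/μ = 3.5/6.6 = 0.5303
P(N ≥ n) = ρⁿ
P(N ≥ 5) = 0.5303^5
P(N ≥ 5) = 0.04194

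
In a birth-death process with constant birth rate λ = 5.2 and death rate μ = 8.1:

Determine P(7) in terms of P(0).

For constant rates: P(n)/P(0) = (λ/μ)^n
P(7)/P(0) = (5.2/8.1)^7 = 0.64198^7 = 0.04494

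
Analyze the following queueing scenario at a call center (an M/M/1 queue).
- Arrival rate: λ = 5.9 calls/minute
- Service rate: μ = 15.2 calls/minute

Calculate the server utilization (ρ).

Server utilization: ρ = λ/μ
ρ = 5.9/15.2 = 0.3882
The server is busy 38.82% of the time.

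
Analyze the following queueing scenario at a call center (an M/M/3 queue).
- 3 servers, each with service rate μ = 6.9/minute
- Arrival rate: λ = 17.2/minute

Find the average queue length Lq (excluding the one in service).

Traffic intensity: ρ = λ/(cμ) = 17.2/(3×6.9) = 0.8309
Since ρ = 0.8309 < 1, system is stable.
Offered load a = λ/μ = cρ = 17.2/6.9 = 2.4928
P₀ = [ Σₙ₌₀^2 aⁿ/n! + a^3/(3!(1-ρ)) ]⁻¹
Σ = a^0/0! + a^1/1! + a^2/2! = 1.0000 + 2.4928 + 3.1069 = 6.5997
a^3/(3!(1-ρ)) = 15.4895/(6 × 0.169082) = 15.2682
P₀ = 1/(6.5997 + 15.2682) = 0.04573
Lq = P₀·a^3·ρ / (3!(1-ρ)²) = 0.0457291 × 15.4895 × 0.830918 / (6 × 0.0285888) = 3.4312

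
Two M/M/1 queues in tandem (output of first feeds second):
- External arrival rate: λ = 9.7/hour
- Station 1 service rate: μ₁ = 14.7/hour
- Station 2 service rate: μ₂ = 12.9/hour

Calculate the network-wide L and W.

By Jackson's theorem, each station behaves as independent M/M/1.
Station 1: ρ₁ = 9.7/14.7 = 0.6599, L₁ = ρ₁/(1-ρ₁) = λ/(μ₁-λ) = 9.7/5.00 = 1.9400
Station 2: ρ₂ = 9.7/12.9 = 0.7519, L₂ = ρ₂/(1-ρ₂) = λ/(μ₂-λ) = 9.7/3.20 = 3.0312
Total: L = L₁ + L₂ = 1.9400 + 3.0312 = 4.9712
W = L/λ = 4.9712/9.7 = 0.5125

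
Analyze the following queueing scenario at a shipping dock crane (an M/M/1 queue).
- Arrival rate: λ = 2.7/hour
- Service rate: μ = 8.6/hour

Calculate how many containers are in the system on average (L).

ρ = λ/μ = 2.7/8.6 = 0.3140
For M/M/1: L = λ/(μ-λ)
L = 2.7/(8.6-2.7) = 2.7/5.90
L = 0.4576 containers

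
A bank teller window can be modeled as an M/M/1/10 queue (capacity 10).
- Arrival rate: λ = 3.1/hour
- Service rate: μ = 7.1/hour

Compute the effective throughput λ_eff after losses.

ρ = λ/μ = 3.1/7.1 = 0.43662
P₀ = (1-ρ)/(1-ρ^(K+1)) = (1-0.43662)/(1-0.43662^11) = 0.56338/0.99989 = 0.5634
P_K = P₀×ρ^K = 0.5634 × 0.43662^10 = 0.5634 × 0.0002518 = 0.0001419
λ_eff = λ(1-P_K) = 3.1 × (1 - 0.0001419) = 3.1 × 0.99986 = 3.0996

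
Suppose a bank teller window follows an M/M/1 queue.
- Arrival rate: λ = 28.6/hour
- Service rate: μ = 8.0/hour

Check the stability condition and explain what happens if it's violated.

Stability requires ρ = λ/(cμ) < 1
ρ = 28.6/(1 × 8.0) = 28.6/8.00 = 3.5750
Since 3.5750 ≥ 1, the system is UNSTABLE.
Queue grows without bound. Need μ > λ = 28.6.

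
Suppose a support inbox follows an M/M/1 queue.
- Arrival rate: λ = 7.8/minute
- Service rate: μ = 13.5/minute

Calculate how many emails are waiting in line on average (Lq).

ρ = λ/μ = 7.8/13.5 = 0.5778
For M/M/1: Lq = λ²/(μ(μ-λ))
Lq = 60.84/(13.5 × 5.70)
Lq = 0.7906 emails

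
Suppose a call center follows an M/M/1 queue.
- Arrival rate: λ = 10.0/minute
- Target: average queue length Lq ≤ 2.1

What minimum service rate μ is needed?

For M/M/1: Lq = λ²/(μ(μ-λ))
Need Lq ≤ 2.1, i.e. μ(μ-λ) ≥ λ²/2.1
μ² - 10.0μ - 100.00/2.1 ≥ 0  →  μ² - 10.0μ - 47.61905 ≥ 0
Quadratic formula (positive root): μ = [λ + √(λ² + 4×47.61905)]/2
Discriminant: 100.00 + 4×47.61905 = 290.4762, √290.4762 = 17.0434
μ ≥ (10.0 + 17.0434)/2 = 13.5217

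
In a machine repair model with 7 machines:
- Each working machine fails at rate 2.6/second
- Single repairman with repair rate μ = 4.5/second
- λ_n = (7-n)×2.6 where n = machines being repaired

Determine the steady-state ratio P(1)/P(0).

P(1)/P(0) = ∏_{i=0}^{1-1} λ_i/μ_{i+1}
= (7-0)×2.6/4.5
= 4.0444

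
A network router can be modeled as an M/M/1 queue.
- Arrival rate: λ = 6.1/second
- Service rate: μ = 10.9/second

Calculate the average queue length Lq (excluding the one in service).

ρ = λ/μ = 6.1/10.9 = 0.5596
For M/M/1: Lq = λ²/(μ(μ-λ))
Lq = 37.21/(10.9 × 4.80)
Lq = 0.7112 packets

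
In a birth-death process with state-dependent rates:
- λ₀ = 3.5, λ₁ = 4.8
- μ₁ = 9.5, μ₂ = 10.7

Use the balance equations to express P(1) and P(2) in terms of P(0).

Balance equations:
State 0: λ₀P₀ = μ₁P₁ → P₁ = (λ₀/μ₁)P₀ = (3.5/9.5)P₀ = 0.3684P₀
State 1: P₂ = (λ₀λ₁)/(μ₁μ₂)P₀ = (3.5×4.8)/(9.5×10.7)P₀ = 0.1653P₀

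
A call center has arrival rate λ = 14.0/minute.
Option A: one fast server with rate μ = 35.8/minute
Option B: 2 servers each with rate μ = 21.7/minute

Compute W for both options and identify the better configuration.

Option A: single server μ = 35.8 (M/M/1)
  ρ_A = 14.0/35.8 = 0.3911
  W_A = 1/(μ-λ) = 1/(35.8-14.0) = 1/21.80 = 0.04587

Option B: 2 servers μ = 21.7 (M/M/2)
  ρ_B = λ/(cμ) = 14.0/(2×21.7) = 0.3226
  Offered load a = λ/μ = cρ = 14.0/21.7 = 0.6452
  P₀ = [ Σₙ₌₀^1 aⁿ/n! + a^2/(2!(1-ρ)) ]⁻¹
  Σ = a^0/0! + a^1/1! = 1.0000 + 0.6452 = 1.6452
  a^2/(2!(1-ρ)) = 0.4162/(2 × 0.6774) = 0.3072
  P₀ = 1/(1.6452 + 0.3072) = 0.5122
  Lq = P₀·a^2·ρ / (2!(1-ρ)²) = 0.5122 × 0.4162 × 0.3226 / (2 × 0.4589) = 0.07493
  Wq_B = Lq/λ = 0.074932/14.0 = 0.0053523
  W_B = Wq_B + 1/μ = 0.0053523 + 0.046083 = 0.05144

Since W_A = 0.04587 < W_B = 0.05144, Option A (single fast server) has the shorter time in system.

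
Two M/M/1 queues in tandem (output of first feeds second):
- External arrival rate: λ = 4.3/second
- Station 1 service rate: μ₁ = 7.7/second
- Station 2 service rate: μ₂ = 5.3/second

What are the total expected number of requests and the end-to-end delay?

By Jackson's theorem, each station behaves as independent M/M/1.
Station 1: ρ₁ = 4.3/7.7 = 0.5584, L₁ = ρ₁/(1-ρ₁) = λ/(μ₁-λ) = 4.3/3.40 = 1.2647
Station 2: ρ₂ = 4.3/5.3 = 0.8113, L₂ = ρ₂/(1-ρ₂) = λ/(μ₂-λ) = 4.3/1.00 = 4.3000
Total: L = L₁ + L₂ = 1.2647 + 4.3000 = 5.5647
W = L/λ = 5.5647/4.3 = 1.2941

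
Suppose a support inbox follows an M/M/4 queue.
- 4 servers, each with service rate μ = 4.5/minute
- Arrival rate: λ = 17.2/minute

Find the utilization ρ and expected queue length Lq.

Traffic intensity: ρ = λ/(cμ) = 17.2/(4×4.5) = 0.9556
Since ρ = 0.9556 < 1, system is stable.
Offered load a = λ/μ = cρ = 17.2/4.5 = 3.8222
P₀ = [ Σₙ₌₀^3 aⁿ/n! + a^4/(4!(1-ρ)) ]⁻¹
Σ = a^0/0! + a^1/1! + a^2/2! + a^3/3! = 1.0000 + 3.8222 + 7.3047 + 9.3067 = 21.4336
a^4/(4!(1-ρ)) = 213.43406/(24 × 0.044444444) = 200.0944
P₀ = 1/(21.4336 + 200.0944) = 0.004514
Lq = P₀·a^4·ρ / (4!(1-ρ)²) = 0.00451410 × 213.4341 × 0.955556 / (24 × 0.00197531) = 19.4198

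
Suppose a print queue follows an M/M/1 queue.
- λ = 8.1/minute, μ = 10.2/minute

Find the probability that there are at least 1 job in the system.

ρ = λ/μ = 8.1/10.2 = 0.7941
P(N ≥ n) = ρⁿ
P(N ≥ 1) = 0.7941^1
P(N ≥ 1) = 0.7941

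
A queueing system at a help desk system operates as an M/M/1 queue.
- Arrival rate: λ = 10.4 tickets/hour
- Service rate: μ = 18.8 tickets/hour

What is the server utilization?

Server utilization: ρ = λ/μ
ρ = 10.4/18.8 = 0.5532
The server is busy 55.32% of the time.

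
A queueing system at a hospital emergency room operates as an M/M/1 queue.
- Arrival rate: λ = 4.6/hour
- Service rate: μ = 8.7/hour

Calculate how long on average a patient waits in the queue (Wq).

First, compute utilization: ρ = λ/μ = 4.6/8.7 = 0.5287
For M/M/1: Wq = λ/(μ(μ-λ))
Wq = 4.6/(8.7 × (8.7-4.6))
Wq = 4.6/(8.7 × 4.10)
Wq = 0.1290 hours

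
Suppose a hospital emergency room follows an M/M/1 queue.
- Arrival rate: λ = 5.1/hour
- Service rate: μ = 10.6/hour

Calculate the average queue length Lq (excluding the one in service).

ρ = λ/μ = 5.1/10.6 = 0.4811
For M/M/1: Lq = λ²/(μ(μ-λ))
Lq = 26.01/(10.6 × 5.50)
Lq = 0.4461 patients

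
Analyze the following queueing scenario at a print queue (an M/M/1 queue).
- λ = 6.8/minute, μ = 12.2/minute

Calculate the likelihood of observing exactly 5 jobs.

ρ = λ/μ = 6.8/12.2 = 0.5574
P(n) = (1-ρ)ρⁿ
P(5) = (1-0.5574) × 0.5574^5
P(5) = 0.44260 × 0.053807
P(5) = 0.02381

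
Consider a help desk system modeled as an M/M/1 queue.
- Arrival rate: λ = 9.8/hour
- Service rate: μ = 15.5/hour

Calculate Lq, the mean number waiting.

ρ = λ/μ = 9.8/15.5 = 0.6323
For M/M/1: Lq = λ²/(μ(μ-λ))
Lq = 96.04/(15.5 × 5.70)
Lq = 1.0870 tickets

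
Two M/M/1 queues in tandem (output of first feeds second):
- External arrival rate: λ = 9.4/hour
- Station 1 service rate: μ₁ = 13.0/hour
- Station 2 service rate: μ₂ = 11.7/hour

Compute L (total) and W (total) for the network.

By Jackson's theorem, each station behaves as independent M/M/1.
Station 1: ρ₁ = 9.4/13.0 = 0.7231, L₁ = ρ₁/(1-ρ₁) = λ/(μ₁-λ) = 9.4/3.60 = 2.6111
Station 2: ρ₂ = 9.4/11.7 = 0.8034, L₂ = ρ₂/(1-ρ₂) = λ/(μ₂-λ) = 9.4/2.30 = 4.0870
Total: L = L₁ + L₂ = 2.6111 + 4.0870 = 6.6981
W = L/λ = 6.6981/9.4 = 0.7126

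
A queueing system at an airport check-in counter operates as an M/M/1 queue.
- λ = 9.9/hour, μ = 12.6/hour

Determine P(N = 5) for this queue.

ρ = λ/μ = 9.9/12.6 = 0.7857
P(n) = (1-ρ)ρⁿ
P(5) = (1-0.7857) × 0.7857^5
P(5) = 0.21430 × 0.29942
P(5) = 0.06417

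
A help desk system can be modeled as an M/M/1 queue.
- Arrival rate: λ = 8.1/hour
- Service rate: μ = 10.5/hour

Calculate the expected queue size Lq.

ρ = λ/μ = 8.1/10.5 = 0.7714
For M/M/1: Lq = λ²/(μ(μ-λ))
Lq = 65.61/(10.5 × 2.40)
Lq = 2.6036 tickets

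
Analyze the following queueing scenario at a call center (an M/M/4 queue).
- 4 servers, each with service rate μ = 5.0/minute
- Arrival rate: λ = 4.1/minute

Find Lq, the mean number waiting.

Traffic intensity: ρ = λ/(cμ) = 4.1/(4×5.0) = 0.2050
Since ρ = 0.2050 < 1, system is stable.
Offered load a = λ/μ = cρ = 4.1/5.0 = 0.8200
P₀ = [ Σₙ₌₀^3 aⁿ/n! + a^4/(4!(1-ρ)) ]⁻¹
Σ = a^0/0! + a^1/1! + a^2/2! + a^3/3! = 1.0000 + 0.8200 + 0.3362 + 0.09189 = 2.2481
a^4/(4!(1-ρ)) = 0.45212/(24 × 0.79500) = 0.02370
P₀ = 1/(2.2481 + 0.02370) = 0.4402
Lq = P₀·a^4·ρ / (4!(1-ρ)²) = 0.4402 × 0.4521 × 0.2050 / (24 × 0.6320) = 0.002690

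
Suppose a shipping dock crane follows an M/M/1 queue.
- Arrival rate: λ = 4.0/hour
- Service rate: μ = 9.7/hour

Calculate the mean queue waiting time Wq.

First, compute utilization: ρ = λ/μ = 4.0/9.7 = 0.4124
For M/M/1: Wq = λ/(μ(μ-λ))
Wq = 4.0/(9.7 × (9.7-4.0))
Wq = 4.0/(9.7 × 5.70)
Wq = 0.07235 hours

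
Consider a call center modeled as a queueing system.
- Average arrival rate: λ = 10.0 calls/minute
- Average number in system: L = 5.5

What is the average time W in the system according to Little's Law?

Little's Law: L = λW, so W = L/λ
W = 5.5/10.0 = 0.5500 minutes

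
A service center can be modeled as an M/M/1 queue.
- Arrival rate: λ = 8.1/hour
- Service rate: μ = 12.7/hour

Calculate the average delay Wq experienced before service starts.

First, compute utilization: ρ = λ/μ = 8.1/12.7 = 0.6378
For M/M/1: Wq = λ/(μ(μ-λ))
Wq = 8.1/(12.7 × (12.7-8.1))
Wq = 8.1/(12.7 × 4.60)
Wq = 0.1387 hours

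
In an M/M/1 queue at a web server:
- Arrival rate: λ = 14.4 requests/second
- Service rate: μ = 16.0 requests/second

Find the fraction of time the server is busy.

Server utilization: ρ = λ/μ
ρ = 14.4/16.0 = 0.9000
The server is busy 90.00% of the time.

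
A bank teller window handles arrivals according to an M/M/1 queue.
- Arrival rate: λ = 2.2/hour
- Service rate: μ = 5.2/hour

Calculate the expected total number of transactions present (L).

ρ = λ/μ = 2.2/5.2 = 0.4231
For M/M/1: L = λ/(μ-λ)
L = 2.2/(5.2-2.2) = 2.2/3.00
L = 0.7333 transactions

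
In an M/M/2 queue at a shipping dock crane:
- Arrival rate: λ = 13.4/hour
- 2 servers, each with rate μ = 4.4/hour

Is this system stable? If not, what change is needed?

Stability requires ρ = λ/(cμ) < 1
ρ = 13.4/(2 × 4.4) = 13.4/8.80 = 1.5227
Since 1.5227 ≥ 1, the system is UNSTABLE.
Need c > λ/μ = 13.4/4.4 = 3.05.
Minimum servers needed: c = 4.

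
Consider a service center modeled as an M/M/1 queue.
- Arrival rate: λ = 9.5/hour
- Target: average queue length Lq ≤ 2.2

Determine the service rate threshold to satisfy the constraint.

For M/M/1: Lq = λ²/(μ(μ-λ))
Need Lq ≤ 2.2, i.e. μ(μ-λ) ≥ λ²/2.2
μ² - 9.5μ - 90.25/2.2 ≥ 0  →  μ² - 9.5μ - 41.02273 ≥ 0
Quadratic formula (positive root): μ = [λ + √(λ² + 4×41.02273)]/2
Discriminant: 90.25 + 4×41.02273 = 254.3409, √254.3409 = 15.94807
μ ≥ (9.5 + 15.94807)/2 = 12.7240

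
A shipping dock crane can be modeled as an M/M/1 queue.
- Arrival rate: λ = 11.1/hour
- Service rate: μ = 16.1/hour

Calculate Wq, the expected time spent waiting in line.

First, compute utilization: ρ = λ/μ = 11.1/16.1 = 0.6894
For M/M/1: Wq = λ/(μ(μ-λ))
Wq = 11.1/(16.1 × (16.1-11.1))
Wq = 11.1/(16.1 × 5.00)
Wq = 0.1379 hours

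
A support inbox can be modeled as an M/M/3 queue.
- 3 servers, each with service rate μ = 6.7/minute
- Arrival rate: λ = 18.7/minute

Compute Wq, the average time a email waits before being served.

Traffic intensity: ρ = λ/(cμ) = 18.7/(3×6.7) = 0.9303
Since ρ = 0.9303 < 1, system is stable.
Offered load a = λ/μ = cρ = 18.7/6.7 = 2.7910
P₀ = [ Σₙ₌₀^2 aⁿ/n! + a^3/(3!(1-ρ)) ]⁻¹
Σ = a^0/0! + a^1/1! + a^2/2! = 1.0000 + 2.7910 + 3.8950 = 7.6860
a^3/(3!(1-ρ)) = 21.74205/(6 × 0.06965174) = 52.0256
P₀ = 1/(7.6860 + 52.0256) = 0.01675
Lq = P₀·a^3·ρ / (3!(1-ρ)²) = 0.0167472 × 21.7420 × 0.930348 / (6 × 0.00485137) = 11.6378
Wq = Lq/λ = 11.6378/18.7 = 0.6223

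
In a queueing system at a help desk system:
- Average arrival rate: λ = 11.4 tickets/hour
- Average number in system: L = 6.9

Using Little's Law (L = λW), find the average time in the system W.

Little's Law: L = λW, so W = L/λ
W = 6.9/11.4 = 0.6053 hours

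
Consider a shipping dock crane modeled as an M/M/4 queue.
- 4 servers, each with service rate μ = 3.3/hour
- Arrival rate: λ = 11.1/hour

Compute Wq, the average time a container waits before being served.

Traffic intensity: ρ = λ/(cμ) = 11.1/(4×3.3) = 0.8409
Since ρ = 0.8409 < 1, system is stable.
Offered load a = λ/μ = cρ = 11.1/3.3 = 3.3636
P₀ = [ Σₙ₌₀^3 aⁿ/n! + a^4/(4!(1-ρ)) ]⁻¹
Σ = a^0/0! + a^1/1! + a^2/2! + a^3/3! = 1.00000 + 3.36364 + 5.65702 + 6.34272 = 16.3634
a^4/(4!(1-ρ)) = 128.0077/(24 × 0.159091) = 33.5258
P₀ = 1/(16.3634 + 33.5258) = 0.02004
Lq = P₀·a^4·ρ / (4!(1-ρ)²) = 0.0200444 × 128.0077 × 0.840909 / (24 × 0.0253099) = 3.5520
Wq = Lq/λ = 3.5520/11.1 = 0.3200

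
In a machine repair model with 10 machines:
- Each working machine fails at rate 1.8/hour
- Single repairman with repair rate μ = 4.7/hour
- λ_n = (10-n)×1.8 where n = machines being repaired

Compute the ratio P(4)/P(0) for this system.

P(4)/P(0) = ∏_{i=0}^{4-1} λ_i/μ_{i+1}
= (10-0)×1.8/4.7 × (10-1)×1.8/4.7 × (10-2)×1.8/4.7 × (10-3)×1.8/4.7
= 108.4249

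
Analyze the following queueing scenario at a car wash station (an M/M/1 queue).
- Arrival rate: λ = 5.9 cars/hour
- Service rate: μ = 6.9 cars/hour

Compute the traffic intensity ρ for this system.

Server utilization: ρ = λ/μ
ρ = 5.9/6.9 = 0.8551
The server is busy 85.51% of the time.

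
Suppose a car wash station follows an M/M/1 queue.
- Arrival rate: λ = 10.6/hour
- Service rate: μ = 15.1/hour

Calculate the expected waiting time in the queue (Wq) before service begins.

First, compute utilization: ρ = λ/μ = 10.6/15.1 = 0.7020
For M/M/1: Wq = λ/(μ(μ-λ))
Wq = 10.6/(15.1 × (15.1-10.6))
Wq = 10.6/(15.1 × 4.50)
Wq = 0.1560 hours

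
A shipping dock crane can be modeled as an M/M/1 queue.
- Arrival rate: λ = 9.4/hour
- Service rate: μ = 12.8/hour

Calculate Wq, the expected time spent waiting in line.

First, compute utilization: ρ = λ/μ = 9.4/12.8 = 0.7344
For M/M/1: Wq = λ/(μ(μ-λ))
Wq = 9.4/(12.8 × (12.8-9.4))
Wq = 9.4/(12.8 × 3.40)
Wq = 0.2160 hours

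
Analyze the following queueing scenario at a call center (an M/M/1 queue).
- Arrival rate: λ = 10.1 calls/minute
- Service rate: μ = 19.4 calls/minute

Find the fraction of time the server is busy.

Server utilization: ρ = λ/μ
ρ = 10.1/19.4 = 0.5206
The server is busy 52.06% of the time.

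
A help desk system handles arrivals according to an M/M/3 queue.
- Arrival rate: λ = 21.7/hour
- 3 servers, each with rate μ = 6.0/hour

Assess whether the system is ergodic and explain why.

Stability requires ρ = λ/(cμ) < 1
ρ = 21.7/(3 × 6.0) = 21.7/18.00 = 1.2056
Since 1.2056 ≥ 1, the system is UNSTABLE.
Need c > λ/μ = 21.7/6.0 = 3.62.
Minimum servers needed: c = 4.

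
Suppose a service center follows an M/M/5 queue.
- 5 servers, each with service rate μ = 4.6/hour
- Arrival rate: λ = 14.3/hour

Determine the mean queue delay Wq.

Traffic intensity: ρ = λ/(cμ) = 14.3/(5×4.6) = 0.6217
Since ρ = 0.6217 < 1, system is stable.
Offered load a = λ/μ = cρ = 14.3/4.6 = 3.1087
P₀ = [ Σₙ₌₀^4 aⁿ/n! + a^5/(5!(1-ρ)) ]⁻¹
Σ = a^0/0! + a^1/1! + a^2/2! + a^3/3! + a^4/4! = 1.00000 + 3.10870 + 4.83199 + 5.00707 + 3.89136 = 17.8391
a^5/(5!(1-ρ)) = 290.3294/(120 × 0.378261) = 6.3961
P₀ = 1/(17.8391 + 6.3961) = 0.04126
Lq = P₀·a^5·ρ / (5!(1-ρ)²) = 0.041262 × 290.3294 × 0.62174 / (120 × 0.14308) = 0.4338
Wq = Lq/λ = 0.4338/14.3 = 0.03034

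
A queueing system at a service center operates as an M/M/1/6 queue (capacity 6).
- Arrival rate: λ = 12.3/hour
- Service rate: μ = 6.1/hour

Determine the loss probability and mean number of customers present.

ρ = λ/μ = 12.3/6.1 = 2.0164
P₀ = (1-ρ)/(1-ρ^(K+1)) = (1-2.0164)/(1-2.0164^7) = -1.0164/-134.5304 = 0.007555
P_K = P₀×ρ^K = 0.007555 × 2.0164^6 = 0.007555 × 67.2141 = 0.5078
Blocking probability P_6 = 0.5078 (50.78%)
L = ρ[1 - (K+1)ρ^K + Kρ^(K+1)] / [(1-ρ)(1-ρ^(K+1))]
L = 2.0164 × (1 - 7×67.2141 + 6×135.5304) / ((1 - 2.0164) × (1 - 135.5304)) = 5.0682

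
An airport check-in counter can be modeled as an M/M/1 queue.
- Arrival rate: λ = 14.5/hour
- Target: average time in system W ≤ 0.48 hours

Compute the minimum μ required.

For M/M/1: W = 1/(μ-λ)
Need W ≤ 0.48, so 1/(μ-λ) ≤ 0.48
μ - λ ≥ 1/0.48 = 2.0833
μ ≥ 14.5 + 2.0833 = 16.5833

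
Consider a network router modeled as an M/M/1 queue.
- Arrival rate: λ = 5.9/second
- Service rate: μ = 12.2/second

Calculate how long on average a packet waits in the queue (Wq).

First, compute utilization: ρ = λ/μ = 5.9/12.2 = 0.4836
For M/M/1: Wq = λ/(μ(μ-λ))
Wq = 5.9/(12.2 × (12.2-5.9))
Wq = 5.9/(12.2 × 6.30)
Wq = 0.07676 seconds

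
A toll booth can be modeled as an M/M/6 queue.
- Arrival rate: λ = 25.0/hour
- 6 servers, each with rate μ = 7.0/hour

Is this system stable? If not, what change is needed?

Stability requires ρ = λ/(cμ) < 1
ρ = 25.0/(6 × 7.0) = 25.0/42.00 = 0.5952
Since 0.5952 < 1, the system is STABLE.
The servers are busy 59.52% of the time.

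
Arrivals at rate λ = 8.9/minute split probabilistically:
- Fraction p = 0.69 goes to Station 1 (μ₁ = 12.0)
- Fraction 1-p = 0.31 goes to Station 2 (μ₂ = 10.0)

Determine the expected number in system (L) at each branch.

Effective rates: λ₁ = 8.9×0.69 = 6.141, λ₂ = 8.9×0.31 = 2.759
Station 1: ρ₁ = 6.141/12.0 = 0.51175, L₁ = ρ₁/(1-ρ₁) = 0.51175/(1-0.51175) = 1.0481
Station 2: ρ₂ = 2.759/10.0 = 0.2759, L₂ = ρ₂/(1-ρ₂) = 0.2759/(1-0.2759) = 0.3810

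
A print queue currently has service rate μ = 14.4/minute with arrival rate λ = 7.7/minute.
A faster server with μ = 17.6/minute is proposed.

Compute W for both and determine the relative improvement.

System 1: ρ₁ = 7.7/14.4 = 0.5347, W₁ = 1/(14.4-7.7) = 0.14925
System 2: ρ₂ = 7.7/17.6 = 0.4375, W₂ = 1/(17.6-7.7) = 0.10101
Improvement: (W₁-W₂)/W₁ = (0.14925-0.10101)/0.14925 = 32.32%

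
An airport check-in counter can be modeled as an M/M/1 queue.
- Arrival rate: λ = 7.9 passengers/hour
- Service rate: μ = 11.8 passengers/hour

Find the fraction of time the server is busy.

Server utilization: ρ = λ/μ
ρ = 7.9/11.8 = 0.6695
The server is busy 66.95% of the time.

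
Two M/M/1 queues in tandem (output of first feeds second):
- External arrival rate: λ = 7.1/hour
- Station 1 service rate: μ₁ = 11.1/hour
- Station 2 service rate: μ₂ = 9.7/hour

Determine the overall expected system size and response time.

By Jackson's theorem, each station behaves as independent M/M/1.
Station 1: ρ₁ = 7.1/11.1 = 0.6396, L₁ = ρ₁/(1-ρ₁) = λ/(μ₁-λ) = 7.1/4.00 = 1.7750
Station 2: ρ₂ = 7.1/9.7 = 0.7320, L₂ = ρ₂/(1-ρ₂) = λ/(μ₂-λ) = 7.1/2.60 = 2.7308
Total: L = L₁ + L₂ = 1.7750 + 2.7308 = 4.5058
W = L/λ = 4.5058/7.1 = 0.6346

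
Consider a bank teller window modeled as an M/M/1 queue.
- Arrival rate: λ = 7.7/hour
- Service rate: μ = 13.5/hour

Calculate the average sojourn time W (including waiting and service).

First, compute utilization: ρ = λ/μ = 7.7/13.5 = 0.5704
For M/M/1: W = 1/(μ-λ)
W = 1/(13.5-7.7) = 1/5.80
W = 0.1724 hours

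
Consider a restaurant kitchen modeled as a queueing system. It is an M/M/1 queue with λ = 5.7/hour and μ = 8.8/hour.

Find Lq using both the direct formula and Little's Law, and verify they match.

Method 1 (direct): Lq = λ²/(μ(μ-λ)) = 32.49/(8.8 × 3.10) = 1.1910

Method 2 (Little's Law):
W = 1/(μ-λ) = 1/3.10 = 0.32258
Wq = W - 1/μ = 0.32258 - 0.11364 = 0.20894
Lq = λWq = 5.7 × 0.20894 = 1.1910 ✔ (matches Method 1)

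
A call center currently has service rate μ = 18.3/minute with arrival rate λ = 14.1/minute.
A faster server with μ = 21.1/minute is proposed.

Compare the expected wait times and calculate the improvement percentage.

System 1: ρ₁ = 14.1/18.3 = 0.7705, W₁ = 1/(18.3-14.1) = 0.23810
System 2: ρ₂ = 14.1/21.1 = 0.6682, W₂ = 1/(21.1-14.1) = 0.14286
Improvement: (W₁-W₂)/W₁ = (0.23810-0.14286)/0.23810 = 40.00%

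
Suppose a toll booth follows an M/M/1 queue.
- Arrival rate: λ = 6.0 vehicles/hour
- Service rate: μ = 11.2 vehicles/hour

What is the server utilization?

Server utilization: ρ = λ/μ
ρ = 6.0/11.2 = 0.5357
The server is busy 53.57% of the time.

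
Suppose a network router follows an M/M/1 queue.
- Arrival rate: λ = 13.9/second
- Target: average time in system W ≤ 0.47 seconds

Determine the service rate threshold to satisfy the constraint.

For M/M/1: W = 1/(μ-λ)
Need W ≤ 0.47, so 1/(μ-λ) ≤ 0.47
μ - λ ≥ 1/0.47 = 2.1277
μ ≥ 13.9 + 2.1277 = 16.0277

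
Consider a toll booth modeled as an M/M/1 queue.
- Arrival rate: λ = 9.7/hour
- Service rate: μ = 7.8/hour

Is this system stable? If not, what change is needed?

Stability requires ρ = λ/(cμ) < 1
ρ = 9.7/(1 × 7.8) = 9.7/7.80 = 1.2436
Since 1.2436 ≥ 1, the system is UNSTABLE.
Queue grows without bound. Need μ > λ = 9.7.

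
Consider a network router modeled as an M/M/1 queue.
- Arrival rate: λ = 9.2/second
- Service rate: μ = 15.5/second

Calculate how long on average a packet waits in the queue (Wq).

First, compute utilization: ρ = λ/μ = 9.2/15.5 = 0.5935
For M/M/1: Wq = λ/(μ(μ-λ))
Wq = 9.2/(15.5 × (15.5-9.2))
Wq = 9.2/(15.5 × 6.30)
Wq = 0.09421 seconds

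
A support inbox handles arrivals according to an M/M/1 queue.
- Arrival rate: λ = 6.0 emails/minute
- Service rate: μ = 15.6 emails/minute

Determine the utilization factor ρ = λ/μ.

Server utilization: ρ = λ/μ
ρ = 6.0/15.6 = 0.3846
The server is busy 38.46% of the time.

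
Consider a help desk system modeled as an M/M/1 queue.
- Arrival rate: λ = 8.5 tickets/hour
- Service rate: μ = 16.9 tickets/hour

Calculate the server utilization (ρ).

Server utilization: ρ = λ/μ
ρ = 8.5/16.9 = 0.5030
The server is busy 50.30% of the time.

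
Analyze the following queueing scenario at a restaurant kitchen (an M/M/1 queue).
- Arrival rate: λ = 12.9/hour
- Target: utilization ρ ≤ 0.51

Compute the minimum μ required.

ρ = λ/μ, so μ = λ/ρ
μ ≥ 12.9/0.51 = 25.2941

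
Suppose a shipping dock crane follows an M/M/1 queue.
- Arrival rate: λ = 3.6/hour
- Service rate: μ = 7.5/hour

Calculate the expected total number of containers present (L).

ρ = λ/μ = 3.6/7.5 = 0.4800
For M/M/1: L = λ/(μ-λ)
L = 3.6/(7.5-3.6) = 3.6/3.90
L = 0.9231 containers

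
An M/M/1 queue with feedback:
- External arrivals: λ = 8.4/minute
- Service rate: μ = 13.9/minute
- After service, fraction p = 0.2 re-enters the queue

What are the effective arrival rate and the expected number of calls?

Effective arrival rate: λ_eff = λ/(1-p) = 8.4/(1-0.2) = 8.4/0.80 = 10.5000
ρ = λ_eff/μ = 10.5000/13.9 = 0.755396
L = ρ/(1-ρ) = 0.755396/(1-0.755396) = 3.0882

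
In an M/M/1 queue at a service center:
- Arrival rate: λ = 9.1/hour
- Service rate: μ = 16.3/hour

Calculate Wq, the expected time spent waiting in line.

First, compute utilization: ρ = λ/μ = 9.1/16.3 = 0.5583
For M/M/1: Wq = λ/(μ(μ-λ))
Wq = 9.1/(16.3 × (16.3-9.1))
Wq = 9.1/(16.3 × 7.20)
Wq = 0.07754 hours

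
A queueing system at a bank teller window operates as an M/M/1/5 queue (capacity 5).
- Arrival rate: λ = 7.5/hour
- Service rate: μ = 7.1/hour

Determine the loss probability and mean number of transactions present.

ρ = λ/μ = 7.5/7.1 = 1.05634
P₀ = (1-ρ)/(1-ρ^(K+1)) = (1-1.05634)/(1-1.05634^6) = -0.05634/-0.3894 = 0.1447
P_K = P₀×ρ^K = 0.1447 × 1.05634^5 = 0.1447 × 1.3153 = 0.1903
Blocking probability P_5 = 0.1903 (19.03%)
L = ρ[1 - (K+1)ρ^K + Kρ^(K+1)] / [(1-ρ)(1-ρ^(K+1))]
L = 1.05634 × (1 - 6×1.315281 + 5×1.389384) / ((1 - 1.05634) × (1 - 1.389384)) = 2.6596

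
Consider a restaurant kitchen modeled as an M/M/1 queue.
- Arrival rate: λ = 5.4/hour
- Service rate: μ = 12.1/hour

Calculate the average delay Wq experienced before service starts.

First, compute utilization: ρ = λ/μ = 5.4/12.1 = 0.4463
For M/M/1: Wq = λ/(μ(μ-λ))
Wq = 5.4/(12.1 × (12.1-5.4))
Wq = 5.4/(12.1 × 6.70)
Wq = 0.06661 hours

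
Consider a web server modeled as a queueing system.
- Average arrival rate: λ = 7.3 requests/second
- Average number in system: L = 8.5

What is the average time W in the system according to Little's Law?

Little's Law: L = λW, so W = L/λ
W = 8.5/7.3 = 1.1644 seconds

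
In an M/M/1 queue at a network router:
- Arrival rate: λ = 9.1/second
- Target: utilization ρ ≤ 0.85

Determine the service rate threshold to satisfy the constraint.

ρ = λ/μ, so μ = λ/ρ
μ ≥ 9.1/0.85 = 10.7059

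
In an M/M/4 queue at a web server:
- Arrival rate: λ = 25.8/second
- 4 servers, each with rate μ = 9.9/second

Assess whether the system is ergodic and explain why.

Stability requires ρ = λ/(cμ) < 1
ρ = 25.8/(4 × 9.9) = 25.8/39.60 = 0.6515
Since 0.6515 < 1, the system is STABLE.
The servers are busy 65.15% of the time.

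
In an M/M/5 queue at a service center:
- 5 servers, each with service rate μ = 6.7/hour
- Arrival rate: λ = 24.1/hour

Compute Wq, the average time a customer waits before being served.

Traffic intensity: ρ = λ/(cμ) = 24.1/(5×6.7) = 0.7194
Since ρ = 0.7194 < 1, system is stable.
Offered load a = λ/μ = cρ = 24.1/6.7 = 3.5970
P₀ = [ Σₙ₌₀^4 aⁿ/n! + a^5/(5!(1-ρ)) ]⁻¹
Σ = a^0/0! + a^1/1! + a^2/2! + a^3/3! + a^4/4! = 1.0000 + 3.5970 + 6.4693 + 7.7567 + 6.9752 = 25.7982
a^5/(5!(1-ρ)) = 602.1590/(120 × 0.280597) = 17.8833
P₀ = 1/(25.7982 + 17.8833) = 0.02289
Lq = P₀·a^5·ρ / (5!(1-ρ)²) = 0.02289 × 602.1590 × 0.7194 / (120 × 0.07873) = 1.0496
Wq = Lq/λ = 1.0496/24.1 = 0.04355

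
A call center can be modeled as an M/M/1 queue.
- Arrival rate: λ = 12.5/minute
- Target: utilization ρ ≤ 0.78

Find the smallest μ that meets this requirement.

ρ = λ/μ, so μ = λ/ρ
μ ≥ 12.5/0.78 = 16.0256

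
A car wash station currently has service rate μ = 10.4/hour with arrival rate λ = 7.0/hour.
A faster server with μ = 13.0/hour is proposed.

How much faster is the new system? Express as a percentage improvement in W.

System 1: ρ₁ = 7.0/10.4 = 0.6731, W₁ = 1/(10.4-7.0) = 0.29412
System 2: ρ₂ = 7.0/13.0 = 0.5385, W₂ = 1/(13.0-7.0) = 0.16667
Improvement: (W₁-W₂)/W₁ = (0.29412-0.16667)/0.29412 = 43.33%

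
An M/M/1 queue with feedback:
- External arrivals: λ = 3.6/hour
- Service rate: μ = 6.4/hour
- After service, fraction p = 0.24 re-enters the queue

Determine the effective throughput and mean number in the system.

Effective arrival rate: λ_eff = λ/(1-p) = 3.6/(1-0.24) = 3.6/0.76 = 4.73684
ρ = λ_eff/μ = 4.73684/6.4 = 0.74013
L = ρ/(1-ρ) = 0.74013/(1-0.74013) = 2.8481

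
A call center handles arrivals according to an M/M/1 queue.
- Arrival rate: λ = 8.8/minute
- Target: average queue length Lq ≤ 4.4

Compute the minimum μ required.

For M/M/1: Lq = λ²/(μ(μ-λ))
Need Lq ≤ 4.4, i.e. μ(μ-λ) ≥ λ²/4.4
μ² - 8.8μ - 77.44/4.4 ≥ 0  →  μ² - 8.8μ - 17.6000 ≥ 0
Quadratic formula (positive root): μ = [λ + √(λ² + 4×17.6000)]/2
Discriminant: 77.44 + 4×17.6000 = 147.8400, √147.8400 = 12.15895
μ ≥ (8.8 + 12.15895)/2 = 10.4795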